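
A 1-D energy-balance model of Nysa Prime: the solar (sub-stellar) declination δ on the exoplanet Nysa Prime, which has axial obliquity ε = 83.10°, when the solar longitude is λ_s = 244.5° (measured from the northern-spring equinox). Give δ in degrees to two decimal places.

sin δ = sin ε · sin λ_s = sin 83.10° × sin 244.5° = -0.896048.
δ = arcsin(-0.896048) = -63.64°.

δ = -63.64°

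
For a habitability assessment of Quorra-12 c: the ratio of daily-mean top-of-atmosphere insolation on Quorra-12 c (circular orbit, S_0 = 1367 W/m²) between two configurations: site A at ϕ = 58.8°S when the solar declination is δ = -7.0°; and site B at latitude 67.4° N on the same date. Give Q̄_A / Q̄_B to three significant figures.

— Configuration A (ϕ=-58.8°):
cos h₀ = −tan(-58.8°) tan(-7.000°) = -0.2027, h₀ = 1.7750 rad.
Bracket: h₀ sin ϕ sin δ + cos ϕ cos δ sin h₀ = 1.7750×-0.85536×-0.12187 + 0.51803×0.99255×0.97923 = 0.185031 + 0.503491 = 0.688522.
Q̄ = (S_0/π) × [bracket] = (1367/π) × 0.688522 = 299.60 W/m².
— Configuration B (ϕ=+67.4°):
cos h₀ = −tan(+67.4°) tan(-7.000°) = 0.2950, h₀ = 1.2714 rad.
Bracket: h₀ sin ϕ sin δ + cos ϕ cos δ sin h₀ = 1.2714×0.92321×-0.12187 + 0.38430×0.99255×0.95551 = -0.143047 + 0.364467 = 0.221420.
Q̄ = (S_0/π) × [bracket] = (1367/π) × 0.221420 = 96.346 W/m².
Ratio Q̄_A / Q̄_B = 299.60 / 96.346 = 3.110.

Q̄_A / Q̄_B ≈ 3.11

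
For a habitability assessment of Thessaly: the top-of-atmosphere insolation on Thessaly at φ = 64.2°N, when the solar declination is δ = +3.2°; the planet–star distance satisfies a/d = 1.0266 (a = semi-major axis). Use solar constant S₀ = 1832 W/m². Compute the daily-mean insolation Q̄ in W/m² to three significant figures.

Q̄ ≈ 317 W/m²

cos H₀ = −tan(+64.2°) tan(+3.200°) = -0.1157, H₀ = 1.6867 rad.
Bracket: H₀ sin φ sin δ + cos φ cos δ sin H₀ = 1.6867×0.90032×0.05582 + 0.43523×0.99844×0.99329 = 0.084767 + 0.431635 = 0.516402.
Inverse-square distance factor (a/d)² = 1.0266² = 1.053908.
Q̄ = (S₀/π) × 1.053908 × [bracket] = (1832/π) × 1.053908 × 0.516402 = 317.4 W/m².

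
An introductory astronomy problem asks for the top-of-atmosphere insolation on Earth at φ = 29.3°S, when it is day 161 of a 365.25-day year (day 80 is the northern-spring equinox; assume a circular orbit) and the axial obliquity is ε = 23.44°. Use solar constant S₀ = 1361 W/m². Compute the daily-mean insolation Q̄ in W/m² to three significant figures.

Q̄ ≈ 227 W/m²

Solar longitude: λ_s = 360° × (161 − 80)/365.25 = 79.836°.
sin δ = sin 23.44° × sin 79.836° = 0.39155, so δ = +23.051°.
cos H₀ = −tan(-29.3°) tan(+23.051°) = 0.2388, H₀ = 1.3297 rad.
Bracket: H₀ sin φ sin δ + cos φ cos δ sin H₀ = 1.3297×-0.48938×0.39155 + 0.87207×0.92016×0.97107 = -0.254793 + 0.779229 = 0.524436.
Q̄ = (S₀/π) × [bracket] = (1361/π) × 0.524436 = 227.2 W/m².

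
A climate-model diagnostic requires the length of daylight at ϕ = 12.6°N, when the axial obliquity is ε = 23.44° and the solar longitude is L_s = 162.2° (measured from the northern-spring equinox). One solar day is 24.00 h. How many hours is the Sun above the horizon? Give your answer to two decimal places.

12.21 h

Solar declination: sin δ = sin ε · sin L_s = sin 23.44° × sin 162.2° = 0.12160, so δ = +6.985°.
cos h₀ = −tan ϕ · tan δ = −tan(+12.6°) × tan(+6.985°) = -0.0274, so h₀ = 1.5982 rad = 91.57°.
Daylight = 2h₀/(2π) × 24.00 h = (1.5982/π) × 24.00 = 12.21 h.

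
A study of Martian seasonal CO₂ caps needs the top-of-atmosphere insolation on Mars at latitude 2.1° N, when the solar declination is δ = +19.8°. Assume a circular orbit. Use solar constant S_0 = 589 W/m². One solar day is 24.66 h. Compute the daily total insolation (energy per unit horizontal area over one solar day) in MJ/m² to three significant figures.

cos h₀ = −tan(+2.1°) tan(+19.800°) = -0.0132, h₀ = 1.5840 rad.
Bracket: h₀ sin ϕ sin δ + cos ϕ cos δ sin h₀ = 1.5840×0.03664×0.33874 + 0.99933×0.94088×0.99991 = 0.019660 + 0.940165 = 0.959825.
Q̄ = (S_0/π) × [bracket] = (589/π) × 0.959825 = 179.95 W/m².
Daily total = Q̄ × 24.66 h × 3600 s/h = 179.95 × 24.66 × 3600 / 10⁶ = 15.98 MJ/m².

16.0 MJ/m²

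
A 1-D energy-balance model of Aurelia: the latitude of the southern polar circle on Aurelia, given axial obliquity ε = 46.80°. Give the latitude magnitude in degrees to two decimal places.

43.20°

The polar circle is the lowest latitude that experiences at least one full rotation of continuous darkness at the northern-summer solstice; it lies at |φ| = 90° − ε = 90° − 46.80° = 43.20°.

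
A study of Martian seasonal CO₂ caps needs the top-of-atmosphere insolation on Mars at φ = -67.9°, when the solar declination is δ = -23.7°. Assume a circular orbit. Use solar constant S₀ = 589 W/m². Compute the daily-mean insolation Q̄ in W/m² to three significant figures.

Q̄ ≈ 219 W/m²

cos H₀ = −tan(-67.9°) tan(-23.700°) = -1.0811 ≤ −1 ⇒ polar day, H₀ = π.
Bracket: H₀ sin φ sin δ + cos φ cos δ sin H₀ = 3.1416×-0.92653×-0.40195 + 0.37622×0.91566×0.00000 = 1.169991 + 0.000000 = 1.169991.
Q̄ = (S₀/π) × [bracket] = (589/π) × 1.169991 = 219.4 W/m².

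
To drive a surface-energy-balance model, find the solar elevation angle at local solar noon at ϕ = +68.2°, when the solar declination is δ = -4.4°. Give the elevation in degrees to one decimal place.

At local noon the hour angle is zero, so the zenith angle equals |ϕ − δ| = |+68.2° − (-4.400°)| = 72.600°.
Elevation = 90° − 72.600° = 17.4°.

17.4°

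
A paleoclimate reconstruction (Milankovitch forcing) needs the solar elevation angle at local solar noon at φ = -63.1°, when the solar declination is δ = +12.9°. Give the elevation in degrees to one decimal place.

14.0°

At local noon the hour angle is zero, so the zenith angle equals |φ − δ| = |-63.1° − (+12.900°)| = 76.000°.
Elevation = 90° − 76.000° = 14.0°.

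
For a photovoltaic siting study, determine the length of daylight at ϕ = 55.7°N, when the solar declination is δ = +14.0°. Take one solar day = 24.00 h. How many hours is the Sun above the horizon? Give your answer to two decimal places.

cos h₀ = −tan ϕ · tan δ = −tan(+55.7°) × tan(+14.000°) = -0.3655, so h₀ = 1.9450 rad = 111.44°.
Daylight = 2h₀/(2π) × 24.00 h = (1.9450/π) × 24.00 = 14.86 h.

14.86 h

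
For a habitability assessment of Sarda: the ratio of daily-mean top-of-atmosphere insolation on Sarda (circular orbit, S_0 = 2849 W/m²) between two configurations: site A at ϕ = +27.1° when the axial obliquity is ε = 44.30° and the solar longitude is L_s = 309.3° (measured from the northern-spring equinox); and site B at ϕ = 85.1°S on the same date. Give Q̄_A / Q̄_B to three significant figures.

Q̄_A / Q̄_B ≈ 0.238

— Configuration A (ϕ=+27.1°):
Solar declination: sin δ = sin ε · sin L_s = sin 44.30° × sin 309.3° = -0.54046, so δ = -32.715°.
cos h₀ = −tan(+27.1°) tan(-32.715°) = 0.3287, h₀ = 1.2359 rad.
Bracket: h₀ sin ϕ sin δ + cos ϕ cos δ sin h₀ = 1.2359×0.45554×-0.54046 + 0.89021×0.84137×0.94443 = -0.304280 + 0.707374 = 0.403094.
Q̄ = (S_0/π) × [bracket] = (2849/π) × 0.403094 = 365.55 W/m².
— Configuration B (ϕ=-85.1°):
cos h₀ = −tan(-85.1°) tan(-32.715°) = -7.4928 ≤ −1 ⇒ polar day, h₀ = π.
Bracket: h₀ sin ϕ sin δ + cos ϕ cos δ sin h₀ = 3.1416×-0.99635×-0.54046 + 0.08542×0.84137×0.00000 = 1.691712 + 0.000000 = 1.691712.
Q̄ = (S_0/π) × [bracket] = (2849/π) × 1.691712 = 1534.2 W/m².
Ratio Q̄_A / Q̄_B = 365.55 / 1534.2 = 0.2383.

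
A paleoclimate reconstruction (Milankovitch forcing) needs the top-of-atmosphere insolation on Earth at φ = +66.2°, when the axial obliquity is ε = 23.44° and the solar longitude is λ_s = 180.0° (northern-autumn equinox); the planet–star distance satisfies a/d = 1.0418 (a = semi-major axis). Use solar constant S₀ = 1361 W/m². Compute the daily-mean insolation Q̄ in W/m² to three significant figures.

Solar declination: sin δ = sin ε · sin λ_s = sin 23.44° × sin 180.0° = 0.00000, so δ = +0.000°.
cos H₀ = −tan(+66.2°) tan(+0.000°) = -0.0000, H₀ = 1.5708 rad.
Bracket: H₀ sin φ sin δ + cos φ cos δ sin H₀ = 1.5708×0.91496×0.00000 + 0.40355×1.00000×1.00000 = 0.000000 + 0.403550 = 0.403550.
Inverse-square distance factor (a/d)² = 1.0418² = 1.085347.
Q̄ = (S₀/π) × 1.085347 × [bracket] = (1361/π) × 1.085347 × 0.403550 = 189.7 W/m².

Q̄ ≈ 190 W/m²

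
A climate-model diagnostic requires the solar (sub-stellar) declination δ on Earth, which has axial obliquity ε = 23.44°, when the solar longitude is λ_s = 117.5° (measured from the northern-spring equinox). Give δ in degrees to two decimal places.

sin δ = sin ε · sin λ_s = sin 23.44° × sin 117.5° = 0.352843.
δ = arcsin(0.352843) = +20.66°.

δ = +20.66°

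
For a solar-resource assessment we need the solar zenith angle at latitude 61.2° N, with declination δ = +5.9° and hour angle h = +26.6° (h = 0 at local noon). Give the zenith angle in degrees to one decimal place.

cos θ_z = sin φ sin δ + cos φ cos δ cos h = 0.090078 + 0.428480 = 0.518558.
θ_z = arccos(0.518558) = 58.8°.

θ_z = 58.8°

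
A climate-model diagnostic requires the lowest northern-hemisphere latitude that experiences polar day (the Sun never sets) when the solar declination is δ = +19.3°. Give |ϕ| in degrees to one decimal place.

|ϕ| = 70.7°

Polar day requires cos h₀ = −tan ϕ tan δ ≤ −1, i.e. tan ϕ tan δ ≥ 1.
The boundary is |tan ϕ| · |tan δ| = 1, so |ϕ| = 90° − |δ| = 90° − 19.3° = 70.7° in the northern hemisphere.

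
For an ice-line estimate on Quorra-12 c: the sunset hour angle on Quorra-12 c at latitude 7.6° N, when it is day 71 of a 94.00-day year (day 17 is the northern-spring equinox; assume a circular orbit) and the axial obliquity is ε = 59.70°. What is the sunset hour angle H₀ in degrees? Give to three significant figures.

Solar longitude: λ_s = 360° × (71 − 17)/94.00 = 206.809°.
sin δ = sin 59.70° × sin 206.809° = -0.38940, so δ = -22.917°.
cos H₀ = −tan φ · tan δ = −tan(+7.6°) × tan(-22.917°) = 0.0564, so H₀ = 1.5144 rad = 86.77°.

H₀ = 86.8°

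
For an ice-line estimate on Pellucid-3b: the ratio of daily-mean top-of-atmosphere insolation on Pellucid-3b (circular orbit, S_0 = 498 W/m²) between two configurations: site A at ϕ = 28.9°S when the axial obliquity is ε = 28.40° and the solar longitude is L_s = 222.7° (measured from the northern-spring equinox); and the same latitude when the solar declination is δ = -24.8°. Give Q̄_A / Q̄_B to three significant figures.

Q̄_A / Q̄_B ≈ 0.955

— Configuration A (ϕ=-28.9°):
Solar declination: sin δ = sin ε · sin L_s = sin 28.40° × sin 222.7° = -0.32255, so δ = -18.817°.
cos h₀ = −tan(-28.9°) tan(-18.817°) = -0.1881, h₀ = 1.7600 rad.
Bracket: h₀ sin ϕ sin δ + cos ϕ cos δ sin h₀ = 1.7600×-0.48328×-0.32255 + 0.87546×0.94655×0.98215 = 0.274352 + 0.813875 = 1.088227.
Q̄ = (S_0/π) × [bracket] = (498/π) × 1.088227 = 172.50 W/m².
— Configuration B (ϕ=-28.9°):
cos h₀ = −tan(-28.9°) tan(-24.800°) = -0.2551, h₀ = 1.8287 rad.
Bracket: h₀ sin ϕ sin δ + cos ϕ cos δ sin h₀ = 1.8287×-0.48328×-0.41945 + 0.87546×0.90778×0.96692 = 0.370699 + 0.768436 = 1.139135.
Q̄ = (S_0/π) × [bracket] = (498/π) × 1.139135 = 180.57 W/m².
Ratio Q̄_A / Q̄_B = 172.50 / 180.57 = 0.9553.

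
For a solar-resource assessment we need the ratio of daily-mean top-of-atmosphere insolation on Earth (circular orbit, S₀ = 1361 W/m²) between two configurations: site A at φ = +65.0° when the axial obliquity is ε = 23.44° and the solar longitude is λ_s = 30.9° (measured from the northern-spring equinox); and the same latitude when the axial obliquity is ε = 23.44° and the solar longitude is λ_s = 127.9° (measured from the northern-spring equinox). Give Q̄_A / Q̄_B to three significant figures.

— Configuration A (φ=+65.0°):
Solar declination: sin δ = sin ε · sin λ_s = sin 23.44° × sin 30.9° = 0.20428, so δ = +11.787°.
cos H₀ = −tan(+65.0°) tan(+11.787°) = -0.4475, H₀ = 2.0348 rad.
Bracket: H₀ sin φ sin δ + cos φ cos δ sin H₀ = 2.0348×0.90631×0.20428 + 0.42262×0.97891×0.89427 = 0.376725 + 0.369966 = 0.746691.
Q̄ = (S₀/π) × [bracket] = (1361/π) × 0.746691 = 323.48 W/m².
— Configuration B (φ=+65.0°):
Solar declination: sin δ = sin ε · sin λ_s = sin 23.44° × sin 127.9° = 0.31389, so δ = +18.294°.
cos H₀ = −tan(+65.0°) tan(+18.294°) = -0.7090, H₀ = 2.3588 rad.
Bracket: H₀ sin φ sin δ + cos φ cos δ sin H₀ = 2.3588×0.90631×0.31389 + 0.42262×0.94946×0.70524 = 0.671035 + 0.282985 = 0.954020.
Q̄ = (S₀/π) × [bracket] = (1361/π) × 0.954020 = 413.30 W/m².
Ratio Q̄_A / Q̄_B = 323.48 / 413.30 = 0.7827.

Q̄_A / Q̄_B ≈ 0.783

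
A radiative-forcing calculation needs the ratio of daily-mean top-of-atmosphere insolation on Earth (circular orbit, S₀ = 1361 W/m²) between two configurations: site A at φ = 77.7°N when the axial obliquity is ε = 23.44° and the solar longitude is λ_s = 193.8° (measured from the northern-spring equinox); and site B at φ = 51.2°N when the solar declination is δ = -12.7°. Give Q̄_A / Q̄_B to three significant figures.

— Configuration A (φ=+77.7°):
Solar declination: sin δ = sin ε · sin λ_s = sin 23.44° × sin 193.8° = -0.09489, so δ = -5.445°.
cos H₀ = −tan(+77.7°) tan(-5.445°) = 0.4372, H₀ = 1.1184 rad.
Bracket: H₀ sin φ sin δ + cos φ cos δ sin H₀ = 1.1184×0.97705×-0.09489 + 0.21303×0.99549×0.89938 = -0.103689 + 0.190731 = 0.087042.
Q̄ = (S₀/π) × [bracket] = (1361/π) × 0.087042 = 37.708 W/m².
— Configuration B (φ=+51.2°):
cos H₀ = −tan(+51.2°) tan(-12.700°) = 0.2803, H₀ = 1.2867 rad.
Bracket: H₀ sin φ sin δ + cos φ cos δ sin H₀ = 1.2867×0.77934×-0.21985 + 0.62660×0.97553×0.95992 = -0.220460 + 0.586768 = 0.366308.
Q̄ = (S₀/π) × [bracket] = (1361/π) × 0.366308 = 158.69 W/m².
Ratio Q̄_A / Q̄_B = 37.708 / 158.69 = 0.2376.

Q̄_A / Q̄_B ≈ 0.238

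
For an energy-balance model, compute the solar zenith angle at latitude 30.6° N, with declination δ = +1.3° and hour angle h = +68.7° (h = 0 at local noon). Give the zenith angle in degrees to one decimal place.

θ_z = 71.1°

cos θ_z = sin φ sin δ + cos φ cos δ cos h = 0.011549 + 0.312585 = 0.324134.
θ_z = arccos(0.324134) = 71.1°.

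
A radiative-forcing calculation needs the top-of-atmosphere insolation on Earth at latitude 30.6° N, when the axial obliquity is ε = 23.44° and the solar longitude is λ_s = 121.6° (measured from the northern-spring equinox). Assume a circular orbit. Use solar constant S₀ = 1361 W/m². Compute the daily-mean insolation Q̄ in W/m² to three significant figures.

Solar declination: sin δ = sin ε · sin λ_s = sin 23.44° × sin 121.6° = 0.33881, so δ = +19.804°.
cos H₀ = −tan(+30.6°) tan(+19.804°) = -0.2130, H₀ = 1.7854 rad.
Bracket: H₀ sin φ sin δ + cos φ cos δ sin H₀ = 1.7854×0.50904×0.33881 + 0.86074×0.94086×0.97706 = 0.307924 + 0.791258 = 1.099182.
Q̄ = (S₀/π) × [bracket] = (1361/π) × 1.099182 = 476.2 W/m².

Q̄ ≈ 476 W/m²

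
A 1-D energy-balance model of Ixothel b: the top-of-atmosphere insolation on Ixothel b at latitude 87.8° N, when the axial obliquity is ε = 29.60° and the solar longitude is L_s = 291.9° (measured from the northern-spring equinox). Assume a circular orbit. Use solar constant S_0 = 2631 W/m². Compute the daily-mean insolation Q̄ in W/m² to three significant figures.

Q̄ ≈ 0.00 W/m²

Solar declination: sin δ = sin ε · sin L_s = sin 29.60° × sin 291.9° = -0.45830, so δ = -27.277°.
cos h₀ = −tan(+87.8°) tan(-27.277°) = 13.4224 ≥ 1 ⇒ polar night, h₀ = 0 and Q̄ = 0.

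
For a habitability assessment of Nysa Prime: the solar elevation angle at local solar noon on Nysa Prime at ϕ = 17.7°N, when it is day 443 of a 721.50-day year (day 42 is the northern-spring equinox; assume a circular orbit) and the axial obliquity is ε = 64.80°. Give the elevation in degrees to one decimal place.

54.2°

Solar longitude: L_s = 360° × (443 − 42)/721.50 = 200.083°.
sin δ = sin 64.80° × sin 200.083° = -0.31070, so δ = -18.102°.
At local noon the hour angle is zero, so the zenith angle equals |ϕ − δ| = |+17.7° − (-18.102°)| = 35.802°.
Elevation = 90° − 35.802° = 54.2°.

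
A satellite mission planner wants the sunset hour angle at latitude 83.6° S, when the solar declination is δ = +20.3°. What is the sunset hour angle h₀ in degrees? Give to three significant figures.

cos h₀ = −tan ϕ · tan δ = 3.2978 ≥ 1, so the Sun never rises (polar night) and h₀ = 0.

h₀ = 0.00°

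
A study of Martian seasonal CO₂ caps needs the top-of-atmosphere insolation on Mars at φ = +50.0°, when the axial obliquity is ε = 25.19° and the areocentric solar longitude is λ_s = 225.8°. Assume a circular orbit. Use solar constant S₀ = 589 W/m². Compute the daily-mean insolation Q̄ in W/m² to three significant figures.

sin δ = sin 25.19° × sin 225.8° = -0.30513, so δ = -17.766°.
cos H₀ = −tan(+50.0°) tan(-17.766°) = 0.3819, H₀ = 1.1790 rad.
Bracket: H₀ sin φ sin δ + cos φ cos δ sin H₀ = 1.1790×0.76604×-0.30513 + 0.64279×0.95231×0.92422 = -0.275582 + 0.565748 = 0.290166.
Q̄ = (S₀/π) × [bracket] = (589/π) × 0.290166 = 54.40 W/m².

Q̄ ≈ 54.4 W/m²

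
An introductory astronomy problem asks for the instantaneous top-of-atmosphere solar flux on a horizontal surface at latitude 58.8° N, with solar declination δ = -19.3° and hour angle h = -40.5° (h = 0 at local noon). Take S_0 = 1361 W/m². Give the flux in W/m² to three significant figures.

121 W/m²

cos θ_z = sin ϕ sin δ + cos ϕ cos δ cos h = -0.282710 + 0.371773 = 0.089063.
Flux = S_0 · cos θ_z = 1361 × 0.089063 = 121.2 W/m².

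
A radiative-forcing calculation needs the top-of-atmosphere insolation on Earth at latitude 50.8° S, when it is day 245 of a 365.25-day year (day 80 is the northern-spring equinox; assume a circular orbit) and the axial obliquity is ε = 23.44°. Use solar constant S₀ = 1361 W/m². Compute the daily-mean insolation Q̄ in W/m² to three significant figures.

Solar longitude: λ_s = 360° × (245 − 80)/365.25 = 162.628°.
sin δ = sin 23.44° × sin 162.628° = 0.11877, so δ = +6.821°.
cos H₀ = −tan(-50.8°) tan(+6.821°) = 0.1467, H₀ = 1.4236 rad.
Bracket: H₀ sin φ sin δ + cos φ cos δ sin H₀ = 1.4236×-0.77494×0.11877 + 0.63203×0.99292×0.98919 = -0.131028 + 0.620771 = 0.489743.
Q̄ = (S₀/π) × [bracket] = (1361/π) × 0.489743 = 212.2 W/m².

Q̄ ≈ 212 W/m²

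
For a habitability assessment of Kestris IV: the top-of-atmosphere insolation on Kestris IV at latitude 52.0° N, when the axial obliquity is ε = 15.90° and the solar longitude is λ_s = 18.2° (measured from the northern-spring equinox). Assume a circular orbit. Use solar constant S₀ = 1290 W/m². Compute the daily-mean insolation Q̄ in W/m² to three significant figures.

Q̄ ≈ 297 W/m²

Solar declination: sin δ = sin ε · sin λ_s = sin 15.90° × sin 18.2° = 0.08557, so δ = +4.909°.
cos H₀ = −tan(+52.0°) tan(+4.909°) = -0.1099, H₀ = 1.6809 rad.
Bracket: H₀ sin φ sin δ + cos φ cos δ sin H₀ = 1.6809×0.78801×0.08557 + 0.61566×0.99633×0.99394 = 0.113343 + 0.609683 = 0.723026.
Q̄ = (S₀/π) × [bracket] = (1290/π) × 0.723026 = 296.9 W/m².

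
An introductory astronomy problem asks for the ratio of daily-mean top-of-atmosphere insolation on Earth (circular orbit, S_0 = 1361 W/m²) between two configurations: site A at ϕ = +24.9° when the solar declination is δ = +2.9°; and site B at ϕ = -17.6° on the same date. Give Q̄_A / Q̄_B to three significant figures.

— Configuration A (ϕ=+24.9°):
cos h₀ = −tan(+24.9°) tan(+2.900°) = -0.0235, h₀ = 1.5943 rad.
Bracket: h₀ sin ϕ sin δ + cos ϕ cos δ sin h₀ = 1.5943×0.42104×0.05059 + 0.90704×0.99872×0.99972 = 0.033959 + 0.905625 = 0.939584.
Q̄ = (S_0/π) × [bracket] = (1361/π) × 0.939584 = 407.05 W/m².
— Configuration B (ϕ=-17.6°):
cos h₀ = −tan(-17.6°) tan(+2.900°) = 0.0161, h₀ = 1.5547 rad.
Bracket: h₀ sin ϕ sin δ + cos ϕ cos δ sin h₀ = 1.5547×-0.30237×0.05059 + 0.95319×0.99872×0.99987 = -0.023782 + 0.951846 = 0.928064.
Q̄ = (S_0/π) × [bracket] = (1361/π) × 0.928064 = 402.06 W/m².
Ratio Q̄_A / Q̄_B = 407.05 / 402.06 = 1.012.

Q̄_A / Q̄_B ≈ 1.01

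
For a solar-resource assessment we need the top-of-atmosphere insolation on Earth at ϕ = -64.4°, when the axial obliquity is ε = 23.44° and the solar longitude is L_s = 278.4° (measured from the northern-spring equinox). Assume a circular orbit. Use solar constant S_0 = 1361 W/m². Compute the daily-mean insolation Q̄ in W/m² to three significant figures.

Q̄ ≈ 489 W/m²

Solar declination: sin δ = sin ε · sin L_s = sin 23.44° × sin 278.4° = -0.39352, so δ = -23.174°.
cos h₀ = −tan(-64.4°) tan(-23.174°) = -0.8934, h₀ = 2.6757 rad.
Bracket: h₀ sin ϕ sin δ + cos ϕ cos δ sin h₀ = 2.6757×-0.90183×-0.39352 + 0.43209×0.91932×0.44921 = 0.949574 + 0.178439 = 1.128013.
Q̄ = (S_0/π) × [bracket] = (1361/π) × 1.128013 = 488.7 W/m².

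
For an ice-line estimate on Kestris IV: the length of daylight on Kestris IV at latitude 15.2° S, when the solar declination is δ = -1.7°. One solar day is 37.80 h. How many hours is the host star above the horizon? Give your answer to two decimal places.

19.00 h

cos H₀ = −tan φ · tan δ = −tan(-15.2°) × tan(-1.700°) = -0.0081, so H₀ = 1.5789 rad = 90.46°.
Daylight = 2H₀/(2π) × 37.80 h = (1.5789/π) × 37.80 = 19.00 h.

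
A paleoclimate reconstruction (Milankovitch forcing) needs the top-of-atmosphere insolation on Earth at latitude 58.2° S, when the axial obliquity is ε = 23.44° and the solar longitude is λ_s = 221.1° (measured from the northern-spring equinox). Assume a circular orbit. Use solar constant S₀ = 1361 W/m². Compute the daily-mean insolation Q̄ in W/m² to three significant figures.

Solar declination: sin δ = sin ε · sin λ_s = sin 23.44° × sin 221.1° = -0.26150, so δ = -15.159°.
cos H₀ = −tan(-58.2°) tan(-15.159°) = -0.4370, H₀ = 2.0230 rad.
Bracket: H₀ sin φ sin δ + cos φ cos δ sin H₀ = 2.0230×-0.84989×-0.26150 + 0.52696×0.96520×0.89948 = 0.449604 + 0.457495 = 0.907099.
Q̄ = (S₀/π) × [bracket] = (1361/π) × 0.907099 = 393.0 W/m².

Q̄ ≈ 393 W/m²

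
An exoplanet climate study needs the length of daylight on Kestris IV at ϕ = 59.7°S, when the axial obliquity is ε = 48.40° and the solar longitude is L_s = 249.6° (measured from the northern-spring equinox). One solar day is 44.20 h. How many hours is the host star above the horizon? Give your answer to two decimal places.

44.20 h

Solar declination: sin δ = sin ε · sin L_s = sin 48.40° × sin 249.6° = -0.70090, so δ = -44.499°.
Sunrise equation: cos h₀ = −tan ϕ · tan δ = -1.6816 ≤ −1, so the host star never sets (polar day) and h₀ = π.
Daylight = 2h₀/(2π) × 44.20 h = (3.1416/π) × 44.20 = 44.20 h.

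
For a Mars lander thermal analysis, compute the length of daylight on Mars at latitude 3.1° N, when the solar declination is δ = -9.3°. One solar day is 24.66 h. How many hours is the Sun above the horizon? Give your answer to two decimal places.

12.26 h

cos H₀ = −tan φ · tan δ = −tan(+3.1°) × tan(-9.300°) = 0.0089, so H₀ = 1.5619 rad = 89.49°.
Daylight = 2H₀/(2π) × 24.66 h = (1.5619/π) × 24.66 = 12.26 h.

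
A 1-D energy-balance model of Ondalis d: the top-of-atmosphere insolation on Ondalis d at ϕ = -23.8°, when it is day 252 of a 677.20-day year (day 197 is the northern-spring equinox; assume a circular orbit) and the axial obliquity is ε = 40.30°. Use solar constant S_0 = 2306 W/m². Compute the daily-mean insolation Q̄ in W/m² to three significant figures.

Solar longitude: L_s = 360° × (252 − 197)/677.20 = 29.238°.
sin δ = sin 40.30° × sin 29.238° = 0.31592, so δ = +18.416°.
cos h₀ = −tan(-23.8°) tan(+18.416°) = 0.1469, h₀ = 1.4234 rad.
Bracket: h₀ sin ϕ sin δ + cos ϕ cos δ sin h₀ = 1.4234×-0.40355×0.31592 + 0.91496×0.94879×0.98916 = -0.181469 + 0.858695 = 0.677226.
Q̄ = (S_0/π) × [bracket] = (2306/π) × 0.677226 = 497.1 W/m².

Q̄ ≈ 497 W/m²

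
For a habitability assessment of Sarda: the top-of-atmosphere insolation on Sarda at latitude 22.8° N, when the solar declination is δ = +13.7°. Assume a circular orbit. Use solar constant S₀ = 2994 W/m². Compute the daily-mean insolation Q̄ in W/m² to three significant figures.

cos H₀ = −tan(+22.8°) tan(+13.700°) = -0.1025, H₀ = 1.6734 rad.
Bracket: H₀ sin φ sin δ + cos φ cos δ sin H₀ = 1.6734×0.38752×0.23684 + 0.92186×0.97155×0.99474 = 0.153585 + 0.890922 = 1.044507.
Q̄ = (S₀/π) × [bracket] = (2994/π) × 1.044507 = 995.4 W/m².

Q̄ ≈ 995 W/m²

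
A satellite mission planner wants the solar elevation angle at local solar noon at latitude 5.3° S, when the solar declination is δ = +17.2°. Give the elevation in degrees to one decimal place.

At local noon the hour angle is zero, so the zenith angle equals |φ − δ| = |-5.3° − (+17.200°)| = 22.500°.
Elevation = 90° − 22.500° = 67.5°.

67.5°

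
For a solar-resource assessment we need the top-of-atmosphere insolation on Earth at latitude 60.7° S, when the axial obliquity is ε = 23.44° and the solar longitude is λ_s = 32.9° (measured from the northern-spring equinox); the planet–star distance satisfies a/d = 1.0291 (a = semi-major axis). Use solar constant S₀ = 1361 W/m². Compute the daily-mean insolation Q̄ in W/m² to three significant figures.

Solar declination: sin δ = sin ε · sin λ_s = sin 23.44° × sin 32.9° = 0.21607, so δ = +12.478°.
cos H₀ = −tan(-60.7°) tan(+12.478°) = 0.3943, H₀ = 1.1654 rad.
Bracket: H₀ sin φ sin δ + cos φ cos δ sin H₀ = 1.1654×-0.87207×0.21607 + 0.48938×0.97638×0.91896 = -0.219594 + 0.439098 = 0.219504.
Inverse-square distance factor (a/d)² = 1.0291² = 1.059047.
Q̄ = (S₀/π) × 1.059047 × [bracket] = (1361/π) × 1.059047 × 0.219504 = 100.7 W/m².

Q̄ ≈ 101 W/m²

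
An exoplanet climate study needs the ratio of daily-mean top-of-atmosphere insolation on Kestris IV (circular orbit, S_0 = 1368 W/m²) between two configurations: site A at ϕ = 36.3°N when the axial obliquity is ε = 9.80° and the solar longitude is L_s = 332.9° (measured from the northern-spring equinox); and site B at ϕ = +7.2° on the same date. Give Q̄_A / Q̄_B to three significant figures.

— Configuration A (ϕ=+36.3°):
Solar declination: sin δ = sin ε · sin L_s = sin 9.80° × sin 332.9° = -0.07754, so δ = -4.447°.
cos h₀ = −tan(+36.3°) tan(-4.447°) = 0.0571, h₀ = 1.5136 rad.
Bracket: h₀ sin ϕ sin δ + cos ϕ cos δ sin h₀ = 1.5136×0.59201×-0.07754 + 0.80593×0.99699×0.99837 = -0.069481 + 0.802194 = 0.732713.
Q̄ = (S_0/π) × [bracket] = (1368/π) × 0.732713 = 319.06 W/m².
— Configuration B (ϕ=+7.2°):
cos h₀ = −tan(+7.2°) tan(-4.447°) = 0.0098, h₀ = 1.5610 rad.
Bracket: h₀ sin ϕ sin δ + cos ϕ cos δ sin h₀ = 1.5610×0.12533×-0.07754 + 0.99211×0.99699×0.99995 = -0.015170 + 0.989074 = 0.973904.
Q̄ = (S_0/π) × [bracket] = (1368/π) × 0.973904 = 424.08 W/m².
Ratio Q̄_A / Q̄_B = 319.06 / 424.08 = 0.7524.

Q̄_A / Q̄_B ≈ 0.752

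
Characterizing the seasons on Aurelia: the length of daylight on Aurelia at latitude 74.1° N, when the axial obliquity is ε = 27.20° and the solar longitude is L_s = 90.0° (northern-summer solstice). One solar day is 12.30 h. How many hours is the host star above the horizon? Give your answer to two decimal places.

Solar declination: sin δ = sin ε · sin L_s = sin 27.20° × sin 90.0° = 0.45710, so δ = +27.200°.
Sunrise equation: cos h₀ = −tan ϕ · tan δ = -1.8042 ≤ −1, so the host star never sets (polar day) and h₀ = π.
Daylight = 2h₀/(2π) × 12.30 h = (3.1416/π) × 12.30 = 12.30 h.

12.30 h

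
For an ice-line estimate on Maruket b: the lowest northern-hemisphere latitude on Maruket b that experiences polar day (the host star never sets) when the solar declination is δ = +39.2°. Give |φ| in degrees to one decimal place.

|φ| = 50.8°

Polar day requires cos H₀ = −tan φ tan δ ≤ −1, i.e. tan φ tan δ ≥ 1.
The boundary is |tan φ| · |tan δ| = 1, so |φ| = 90° − |δ| = 90° − 39.2° = 50.8° in the northern hemisphere.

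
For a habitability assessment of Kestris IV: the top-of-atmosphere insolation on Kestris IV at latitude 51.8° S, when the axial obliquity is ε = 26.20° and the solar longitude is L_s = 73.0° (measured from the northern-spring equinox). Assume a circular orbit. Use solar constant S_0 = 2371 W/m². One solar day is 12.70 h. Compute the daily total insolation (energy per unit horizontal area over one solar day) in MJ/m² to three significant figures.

Solar declination: sin δ = sin ε · sin L_s = sin 26.20° × sin 73.0° = 0.42221, so δ = +24.974°.
cos h₀ = −tan(-51.8°) tan(+24.974°) = 0.5919, h₀ = 0.9374 rad.
Bracket: h₀ sin ϕ sin δ + cos ϕ cos δ sin h₀ = 0.9374×-0.78586×0.42221 + 0.61841×0.90650×0.80602 = -0.311027 + 0.451846 = 0.140819.
Q̄ = (S_0/π) × [bracket] = (2371/π) × 0.140819 = 106.28 W/m².
Daily total = Q̄ × 12.70 h × 3600 s/h = 106.28 × 12.70 × 3600 / 10⁶ = 4.859 MJ/m².

4.86 MJ/m²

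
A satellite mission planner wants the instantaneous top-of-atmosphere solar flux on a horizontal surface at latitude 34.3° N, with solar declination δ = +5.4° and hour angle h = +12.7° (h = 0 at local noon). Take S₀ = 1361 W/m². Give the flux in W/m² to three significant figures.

cos θ_z = sin φ sin δ + cos φ cos δ cos h = 0.053032 + 0.802311 = 0.855343.
Flux = S₀ · cos θ_z = 1361 × 0.855343 = 1164 W/m².

1.16e+03 W/m²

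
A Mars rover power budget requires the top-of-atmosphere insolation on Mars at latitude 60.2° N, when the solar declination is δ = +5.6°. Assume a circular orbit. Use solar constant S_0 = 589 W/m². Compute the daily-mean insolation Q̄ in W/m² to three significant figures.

Q̄ ≈ 119 W/m²

cos h₀ = −tan(+60.2°) tan(+5.600°) = -0.1712, h₀ = 1.7429 rad.
Bracket: h₀ sin ϕ sin δ + cos ϕ cos δ sin h₀ = 1.7429×0.86777×0.09758 + 0.49697×0.99523×0.98524 = 0.147584 + 0.487299 = 0.634883.
Q̄ = (S_0/π) × [bracket] = (589/π) × 0.634883 = 119.0 W/m².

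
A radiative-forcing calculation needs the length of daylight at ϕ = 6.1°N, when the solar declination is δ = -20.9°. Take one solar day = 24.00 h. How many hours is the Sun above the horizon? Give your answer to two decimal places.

cos h₀ = −tan ϕ · tan δ = −tan(+6.1°) × tan(-20.900°) = 0.0408, so h₀ = 1.5300 rad = 87.66°.
Daylight = 2h₀/(2π) × 24.00 h = (1.5300/π) × 24.00 = 11.69 h.

11.69 h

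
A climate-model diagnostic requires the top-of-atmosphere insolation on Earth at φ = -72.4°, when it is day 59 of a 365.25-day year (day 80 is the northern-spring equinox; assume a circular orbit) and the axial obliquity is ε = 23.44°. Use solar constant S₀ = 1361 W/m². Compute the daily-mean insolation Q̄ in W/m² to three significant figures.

Q̄ ≈ 234 W/m²

Solar longitude: λ_s = 360° × (59 − 80)/365.25 = -20.698°, i.e. -20.698° + 360° = 339.302°.
sin δ = sin 23.44° × sin 339.302° = -0.14060, so δ = -8.082°.
cos H₀ = −tan(-72.4°) tan(-8.082°) = -0.4477, H₀ = 2.0349 rad.
Bracket: H₀ sin φ sin δ + cos φ cos δ sin H₀ = 2.0349×-0.95319×-0.14060 + 0.30237×0.99007×0.89420 = 0.272714 + 0.267694 = 0.540408.
Q̄ = (S₀/π) × [bracket] = (1361/π) × 0.540408 = 234.1 W/m².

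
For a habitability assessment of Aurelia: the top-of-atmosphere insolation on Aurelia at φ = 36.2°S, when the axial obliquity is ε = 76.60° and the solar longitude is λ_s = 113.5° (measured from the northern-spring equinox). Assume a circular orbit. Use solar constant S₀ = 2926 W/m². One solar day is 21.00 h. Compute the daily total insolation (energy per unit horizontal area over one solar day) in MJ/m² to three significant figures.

Solar declination: sin δ = sin ε · sin λ_s = sin 76.60° × sin 113.5° = 0.89209, so δ = +63.138°.
cos H₀ = −tan(-36.2°) tan(+63.138°) = 1.4450 ≥ 1 ⇒ polar night, H₀ = 0 and Q̄ = 0.
Daily total = Q̄ × 21.00 h × 3600 s/h = 0.00 MJ/m².

0.00 MJ/m²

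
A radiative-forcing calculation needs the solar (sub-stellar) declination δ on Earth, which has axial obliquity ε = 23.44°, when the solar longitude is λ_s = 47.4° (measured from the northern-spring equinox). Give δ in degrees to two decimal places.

δ = +17.03°

sin δ = sin ε · sin λ_s = sin 23.44° × sin 47.4° = 0.292811.
δ = arcsin(0.292811) = +17.03°.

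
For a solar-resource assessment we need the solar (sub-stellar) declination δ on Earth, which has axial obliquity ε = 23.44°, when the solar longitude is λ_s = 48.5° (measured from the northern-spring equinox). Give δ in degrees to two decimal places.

δ = +17.33°

sin δ = sin ε · sin λ_s = sin 23.44° × sin 48.5° = 0.297926.
δ = arcsin(0.297926) = +17.33°.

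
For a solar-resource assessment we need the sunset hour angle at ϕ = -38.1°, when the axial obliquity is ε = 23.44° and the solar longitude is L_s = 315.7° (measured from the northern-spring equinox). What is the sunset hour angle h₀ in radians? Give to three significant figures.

Solar declination: sin δ = sin ε · sin L_s = sin 23.44° × sin 315.7° = -0.27782, so δ = -16.130°.
cos h₀ = −tan ϕ · tan δ = −tan(-38.1°) × tan(-16.130°) = -0.2268, so h₀ = 1.7996 rad = 103.11°.

h₀ = 1.80 rad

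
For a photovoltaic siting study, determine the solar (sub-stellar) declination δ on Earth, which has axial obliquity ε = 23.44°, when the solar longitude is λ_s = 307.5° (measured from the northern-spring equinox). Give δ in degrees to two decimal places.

δ = -18.40°

sin δ = sin ε · sin λ_s = sin 23.44° × sin 307.5° = -0.315587.
δ = arcsin(-0.315587) = -18.40°.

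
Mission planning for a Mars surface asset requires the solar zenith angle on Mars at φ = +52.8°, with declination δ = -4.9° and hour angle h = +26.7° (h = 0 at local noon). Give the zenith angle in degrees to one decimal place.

θ_z = 62.0°

cos θ_z = sin φ sin δ + cos φ cos δ cos h = -0.068037 + 0.538158 = 0.470121.
θ_z = arccos(0.470121) = 62.0°.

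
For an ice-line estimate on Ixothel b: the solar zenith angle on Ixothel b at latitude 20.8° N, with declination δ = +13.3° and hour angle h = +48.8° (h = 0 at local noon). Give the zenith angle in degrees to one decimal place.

cos θ_z = sin ϕ sin δ + cos ϕ cos δ cos h = 0.081692 + 0.599244 = 0.680936.
θ_z = arccos(0.680936) = 47.1°.

θ_z = 47.1°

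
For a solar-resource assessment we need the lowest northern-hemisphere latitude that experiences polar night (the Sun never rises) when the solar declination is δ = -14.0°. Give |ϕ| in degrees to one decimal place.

Polar night requires cos h₀ = −tan ϕ tan δ ≥ 1, i.e. tan ϕ tan δ ≤ −1.
The boundary is |tan ϕ| · |tan δ| = 1, so |ϕ| = 90° − |δ| = 90° − 14.0° = 76.0° in the northern hemisphere.

|ϕ| = 76.0°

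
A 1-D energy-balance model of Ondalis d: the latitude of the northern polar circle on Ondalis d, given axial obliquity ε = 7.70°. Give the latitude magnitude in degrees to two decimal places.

The polar circle is the lowest latitude that experiences at least one full rotation of continuous daylight at the northern-summer solstice; it lies at |ϕ| = 90° − ε = 90° − 7.70° = 82.30°.

82.30°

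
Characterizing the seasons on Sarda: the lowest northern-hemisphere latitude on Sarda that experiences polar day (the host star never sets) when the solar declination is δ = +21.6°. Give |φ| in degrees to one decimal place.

|φ| = 68.4°

Polar day requires cos H₀ = −tan φ tan δ ≤ −1, i.e. tan φ tan δ ≥ 1.
The boundary is |tan φ| · |tan δ| = 1, so |φ| = 90° − |δ| = 90° − 21.6° = 68.4° in the northern hemisphere.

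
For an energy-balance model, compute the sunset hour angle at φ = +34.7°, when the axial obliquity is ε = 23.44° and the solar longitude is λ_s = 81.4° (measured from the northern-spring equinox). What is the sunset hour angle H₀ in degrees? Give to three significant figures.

H₀ = 107°

Solar declination: sin δ = sin ε · sin λ_s = sin 23.44° × sin 81.4° = 0.39332, so δ = +23.161°.
cos H₀ = −tan φ · tan δ = −tan(+34.7°) × tan(+23.161°) = -0.2962, so H₀ = 1.8715 rad = 107.23°.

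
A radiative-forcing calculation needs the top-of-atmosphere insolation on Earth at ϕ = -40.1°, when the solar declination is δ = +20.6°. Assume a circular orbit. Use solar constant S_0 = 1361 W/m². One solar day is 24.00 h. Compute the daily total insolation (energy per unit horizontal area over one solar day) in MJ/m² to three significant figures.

cos h₀ = −tan(-40.1°) tan(+20.600°) = 0.3165, h₀ = 1.2487 rad.
Bracket: h₀ sin ϕ sin δ + cos ϕ cos δ sin h₀ = 1.2487×-0.64412×0.35184 + 0.76492×0.93606×0.94859 = -0.282989 + 0.679201 = 0.396212.
Q̄ = (S_0/π) × [bracket] = (1361/π) × 0.396212 = 171.65 W/m².
Daily total = Q̄ × 24.00 h × 3600 s/h = 171.65 × 24.00 × 3600 / 10⁶ = 14.83 MJ/m².

14.8 MJ/m²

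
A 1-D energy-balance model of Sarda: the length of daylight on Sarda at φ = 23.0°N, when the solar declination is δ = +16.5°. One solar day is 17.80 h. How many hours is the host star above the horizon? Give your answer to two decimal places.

9.61 h

cos H₀ = −tan φ · tan δ = −tan(+23.0°) × tan(+16.500°) = -0.1257, so H₀ = 1.6969 rad = 97.22°.
Daylight = 2H₀/(2π) × 17.80 h = (1.6969/π) × 17.80 = 9.61 h.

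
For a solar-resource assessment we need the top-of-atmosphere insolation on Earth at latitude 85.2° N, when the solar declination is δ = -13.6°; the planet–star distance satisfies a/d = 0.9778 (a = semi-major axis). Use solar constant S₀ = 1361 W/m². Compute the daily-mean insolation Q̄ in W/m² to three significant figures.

cos H₀ = −tan(+85.2°) tan(-13.600°) = 2.8810 ≥ 1 ⇒ polar night, H₀ = 0 and Q̄ = 0.
Inverse-square distance factor (a/d)² = 0.9778² = 0.956093.

Q̄ ≈ 0.00 W/m²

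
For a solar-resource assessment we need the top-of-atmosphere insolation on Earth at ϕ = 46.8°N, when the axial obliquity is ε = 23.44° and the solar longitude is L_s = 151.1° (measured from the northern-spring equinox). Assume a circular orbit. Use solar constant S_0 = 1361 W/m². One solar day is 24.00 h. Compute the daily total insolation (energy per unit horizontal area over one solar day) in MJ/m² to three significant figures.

Solar declination: sin δ = sin ε · sin L_s = sin 23.44° × sin 151.1° = 0.19224, so δ = +11.084°.
cos h₀ = −tan(+46.8°) tan(+11.084°) = -0.2086, h₀ = 1.7810 rad.
Bracket: h₀ sin ϕ sin δ + cos ϕ cos δ sin h₀ = 1.7810×0.72897×0.19224 + 0.68455×0.98135×0.97800 = 0.249584 + 0.657004 = 0.906588.
Q̄ = (S_0/π) × [bracket] = (1361/π) × 0.906588 = 392.75 W/m².
Daily total = Q̄ × 24.00 h × 3600 s/h = 392.75 × 24.00 × 3600 / 10⁶ = 33.93 MJ/m².

33.9 MJ/m²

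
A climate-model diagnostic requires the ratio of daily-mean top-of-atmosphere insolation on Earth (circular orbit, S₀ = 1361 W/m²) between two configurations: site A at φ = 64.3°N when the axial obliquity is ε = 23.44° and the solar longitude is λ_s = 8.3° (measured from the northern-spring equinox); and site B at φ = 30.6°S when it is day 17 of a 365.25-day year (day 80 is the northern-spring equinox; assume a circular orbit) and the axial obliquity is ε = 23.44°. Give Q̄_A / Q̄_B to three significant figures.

— Configuration A (φ=+64.3°):
Solar declination: sin δ = sin ε · sin λ_s = sin 23.44° × sin 8.3° = 0.05742, so δ = +3.292°.
cos H₀ = −tan(+64.3°) tan(+3.292°) = -0.1195, H₀ = 1.6906 rad.
Bracket: H₀ sin φ sin δ + cos φ cos δ sin H₀ = 1.6906×0.90108×0.05742 + 0.43366×0.99835×0.99283 = 0.087472 + 0.429840 = 0.517312.
Q̄ = (S₀/π) × [bracket] = (1361/π) × 0.517312 = 224.11 W/m².
— Configuration B (φ=-30.6°):
Solar longitude: λ_s = 360° × (17 − 80)/365.25 = -62.094°, i.e. -62.094° + 360° = 297.906°.
sin δ = sin 23.44° × sin 297.906° = -0.35153, so δ = -20.581°.
cos H₀ = −tan(-30.6°) tan(-20.581°) = -0.2221, H₀ = 1.7947 rad.
Bracket: H₀ sin φ sin δ + cos φ cos δ sin H₀ = 1.7947×-0.50904×-0.35153 + 0.86074×0.93618×0.97503 = 0.321149 + 0.785687 = 1.106836.
Q̄ = (S₀/π) × [bracket] = (1361/π) × 1.106836 = 479.50 W/m².
Ratio Q̄_A / Q̄_B = 224.11 / 479.50 = 0.4674.

Q̄_A / Q̄_B ≈ 0.467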